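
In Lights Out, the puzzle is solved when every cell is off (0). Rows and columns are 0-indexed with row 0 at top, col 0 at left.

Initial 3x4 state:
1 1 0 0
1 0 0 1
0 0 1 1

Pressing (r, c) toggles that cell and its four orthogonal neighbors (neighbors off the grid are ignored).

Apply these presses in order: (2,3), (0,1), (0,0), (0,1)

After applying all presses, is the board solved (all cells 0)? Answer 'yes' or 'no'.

After press 1 at (2,3):
1 1 0 0
1 0 0 0
0 0 0 0

After press 2 at (0,1):
0 0 1 0
1 1 0 0
0 0 0 0

After press 3 at (0,0):
1 1 1 0
0 1 0 0
0 0 0 0

After press 4 at (0,1):
0 0 0 0
0 0 0 0
0 0 0 0

Lights still on: 0

Answer: yes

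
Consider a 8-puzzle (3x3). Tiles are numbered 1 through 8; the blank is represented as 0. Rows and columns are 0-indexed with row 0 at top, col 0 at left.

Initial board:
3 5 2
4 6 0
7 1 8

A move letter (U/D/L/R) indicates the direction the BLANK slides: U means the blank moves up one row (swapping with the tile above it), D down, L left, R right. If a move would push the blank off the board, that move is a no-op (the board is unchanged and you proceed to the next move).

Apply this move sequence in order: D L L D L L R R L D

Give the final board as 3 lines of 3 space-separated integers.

Answer: 3 5 2
4 6 8
7 0 1

Derivation:
After move 1 (D):
3 5 2
4 6 8
7 1 0

After move 2 (L):
3 5 2
4 6 8
7 0 1

After move 3 (L):
3 5 2
4 6 8
0 7 1

After move 4 (D):
3 5 2
4 6 8
0 7 1

After move 5 (L):
3 5 2
4 6 8
0 7 1

After move 6 (L):
3 5 2
4 6 8
0 7 1

After move 7 (R):
3 5 2
4 6 8
7 0 1

After move 8 (R):
3 5 2
4 6 8
7 1 0

After move 9 (L):
3 5 2
4 6 8
7 0 1

After move 10 (D):
3 5 2
4 6 8
7 0 1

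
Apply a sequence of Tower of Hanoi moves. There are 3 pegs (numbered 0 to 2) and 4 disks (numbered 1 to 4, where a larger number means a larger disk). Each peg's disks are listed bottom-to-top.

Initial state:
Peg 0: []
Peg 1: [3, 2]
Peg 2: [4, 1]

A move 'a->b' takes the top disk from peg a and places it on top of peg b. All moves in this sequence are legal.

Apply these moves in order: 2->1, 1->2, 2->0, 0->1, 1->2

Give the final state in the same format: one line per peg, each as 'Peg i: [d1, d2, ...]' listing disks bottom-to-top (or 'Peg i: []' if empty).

After move 1 (2->1):
Peg 0: []
Peg 1: [3, 2, 1]
Peg 2: [4]

After move 2 (1->2):
Peg 0: []
Peg 1: [3, 2]
Peg 2: [4, 1]

After move 3 (2->0):
Peg 0: [1]
Peg 1: [3, 2]
Peg 2: [4]

After move 4 (0->1):
Peg 0: []
Peg 1: [3, 2, 1]
Peg 2: [4]

After move 5 (1->2):
Peg 0: []
Peg 1: [3, 2]
Peg 2: [4, 1]

Answer: Peg 0: []
Peg 1: [3, 2]
Peg 2: [4, 1]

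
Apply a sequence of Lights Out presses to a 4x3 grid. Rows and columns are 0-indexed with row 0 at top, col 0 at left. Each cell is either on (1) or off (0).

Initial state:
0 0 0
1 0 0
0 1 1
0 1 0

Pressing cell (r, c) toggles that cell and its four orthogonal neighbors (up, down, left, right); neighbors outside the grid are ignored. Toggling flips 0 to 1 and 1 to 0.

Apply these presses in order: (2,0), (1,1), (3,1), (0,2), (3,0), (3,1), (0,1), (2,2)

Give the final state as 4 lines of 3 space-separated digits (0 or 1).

Answer: 1 1 0
1 0 1
0 0 0
0 0 1

Derivation:
After press 1 at (2,0):
0 0 0
0 0 0
1 0 1
1 1 0

After press 2 at (1,1):
0 1 0
1 1 1
1 1 1
1 1 0

After press 3 at (3,1):
0 1 0
1 1 1
1 0 1
0 0 1

After press 4 at (0,2):
0 0 1
1 1 0
1 0 1
0 0 1

After press 5 at (3,0):
0 0 1
1 1 0
0 0 1
1 1 1

After press 6 at (3,1):
0 0 1
1 1 0
0 1 1
0 0 0

After press 7 at (0,1):
1 1 0
1 0 0
0 1 1
0 0 0

After press 8 at (2,2):
1 1 0
1 0 1
0 0 0
0 0 1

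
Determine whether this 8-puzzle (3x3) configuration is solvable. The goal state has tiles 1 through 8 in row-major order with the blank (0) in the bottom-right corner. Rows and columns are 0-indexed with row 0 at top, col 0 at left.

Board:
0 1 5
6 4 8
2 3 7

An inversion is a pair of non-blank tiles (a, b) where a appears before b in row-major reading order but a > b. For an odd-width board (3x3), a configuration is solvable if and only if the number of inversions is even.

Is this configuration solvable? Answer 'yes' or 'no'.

Answer: no

Derivation:
Inversions (pairs i<j in row-major order where tile[i] > tile[j] > 0): 11
11 is odd, so the puzzle is not solvable.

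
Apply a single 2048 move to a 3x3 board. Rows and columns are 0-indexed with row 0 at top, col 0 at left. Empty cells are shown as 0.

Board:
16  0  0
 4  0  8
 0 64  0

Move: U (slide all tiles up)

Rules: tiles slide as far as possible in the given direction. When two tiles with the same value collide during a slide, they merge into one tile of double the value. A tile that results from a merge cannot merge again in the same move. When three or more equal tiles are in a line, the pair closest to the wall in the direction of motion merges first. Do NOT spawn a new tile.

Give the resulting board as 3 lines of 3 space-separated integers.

Answer: 16 64  8
 4  0  0
 0  0  0

Derivation:
Slide up:
col 0: [16, 4, 0] -> [16, 4, 0]
col 1: [0, 0, 64] -> [64, 0, 0]
col 2: [0, 8, 0] -> [8, 0, 0]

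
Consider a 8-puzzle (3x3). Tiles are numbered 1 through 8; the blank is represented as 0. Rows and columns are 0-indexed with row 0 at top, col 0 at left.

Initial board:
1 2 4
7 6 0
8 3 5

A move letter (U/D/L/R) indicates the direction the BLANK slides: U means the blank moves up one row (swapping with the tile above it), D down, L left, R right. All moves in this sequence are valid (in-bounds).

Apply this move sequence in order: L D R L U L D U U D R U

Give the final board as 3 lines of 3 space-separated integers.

Answer: 1 0 4
7 2 6
8 3 5

Derivation:
After move 1 (L):
1 2 4
7 0 6
8 3 5

After move 2 (D):
1 2 4
7 3 6
8 0 5

After move 3 (R):
1 2 4
7 3 6
8 5 0

After move 4 (L):
1 2 4
7 3 6
8 0 5

After move 5 (U):
1 2 4
7 0 6
8 3 5

After move 6 (L):
1 2 4
0 7 6
8 3 5

After move 7 (D):
1 2 4
8 7 6
0 3 5

After move 8 (U):
1 2 4
0 7 6
8 3 5

After move 9 (U):
0 2 4
1 7 6
8 3 5

After move 10 (D):
1 2 4
0 7 6
8 3 5

After move 11 (R):
1 2 4
7 0 6
8 3 5

After move 12 (U):
1 0 4
7 2 6
8 3 5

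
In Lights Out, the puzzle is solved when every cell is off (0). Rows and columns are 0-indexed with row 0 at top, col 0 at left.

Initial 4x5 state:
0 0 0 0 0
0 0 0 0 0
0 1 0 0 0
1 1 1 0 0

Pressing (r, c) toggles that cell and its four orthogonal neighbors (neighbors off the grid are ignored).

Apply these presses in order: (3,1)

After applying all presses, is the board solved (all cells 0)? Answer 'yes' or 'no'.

After press 1 at (3,1):
0 0 0 0 0
0 0 0 0 0
0 0 0 0 0
0 0 0 0 0

Lights still on: 0

Answer: yes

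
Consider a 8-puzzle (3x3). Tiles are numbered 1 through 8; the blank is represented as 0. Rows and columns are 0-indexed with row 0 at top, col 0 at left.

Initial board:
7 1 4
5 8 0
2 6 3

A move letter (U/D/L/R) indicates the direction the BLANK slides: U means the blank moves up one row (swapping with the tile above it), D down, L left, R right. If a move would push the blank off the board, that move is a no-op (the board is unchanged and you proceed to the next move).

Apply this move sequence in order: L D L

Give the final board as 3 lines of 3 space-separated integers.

After move 1 (L):
7 1 4
5 0 8
2 6 3

After move 2 (D):
7 1 4
5 6 8
2 0 3

After move 3 (L):
7 1 4
5 6 8
0 2 3

Answer: 7 1 4
5 6 8
0 2 3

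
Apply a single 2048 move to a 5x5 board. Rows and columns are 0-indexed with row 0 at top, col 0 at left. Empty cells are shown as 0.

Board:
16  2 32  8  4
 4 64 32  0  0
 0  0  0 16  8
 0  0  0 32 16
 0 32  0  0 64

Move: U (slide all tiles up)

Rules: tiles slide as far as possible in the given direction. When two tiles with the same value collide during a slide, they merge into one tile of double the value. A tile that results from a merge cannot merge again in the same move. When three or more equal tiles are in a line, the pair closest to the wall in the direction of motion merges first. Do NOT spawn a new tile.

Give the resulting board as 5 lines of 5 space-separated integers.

Answer: 16  2 64  8  4
 4 64  0 16  8
 0 32  0 32 16
 0  0  0  0 64
 0  0  0  0  0

Derivation:
Slide up:
col 0: [16, 4, 0, 0, 0] -> [16, 4, 0, 0, 0]
col 1: [2, 64, 0, 0, 32] -> [2, 64, 32, 0, 0]
col 2: [32, 32, 0, 0, 0] -> [64, 0, 0, 0, 0]
col 3: [8, 0, 16, 32, 0] -> [8, 16, 32, 0, 0]
col 4: [4, 0, 8, 16, 64] -> [4, 8, 16, 64, 0]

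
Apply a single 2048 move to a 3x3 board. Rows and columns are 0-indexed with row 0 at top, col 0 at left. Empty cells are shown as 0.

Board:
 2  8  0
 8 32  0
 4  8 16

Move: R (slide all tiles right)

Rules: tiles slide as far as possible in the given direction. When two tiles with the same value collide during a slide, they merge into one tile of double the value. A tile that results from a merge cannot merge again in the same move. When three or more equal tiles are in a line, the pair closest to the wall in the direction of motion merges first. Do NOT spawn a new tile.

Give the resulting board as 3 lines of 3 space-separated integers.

Answer:  0  2  8
 0  8 32
 4  8 16

Derivation:
Slide right:
row 0: [2, 8, 0] -> [0, 2, 8]
row 1: [8, 32, 0] -> [0, 8, 32]
row 2: [4, 8, 16] -> [4, 8, 16]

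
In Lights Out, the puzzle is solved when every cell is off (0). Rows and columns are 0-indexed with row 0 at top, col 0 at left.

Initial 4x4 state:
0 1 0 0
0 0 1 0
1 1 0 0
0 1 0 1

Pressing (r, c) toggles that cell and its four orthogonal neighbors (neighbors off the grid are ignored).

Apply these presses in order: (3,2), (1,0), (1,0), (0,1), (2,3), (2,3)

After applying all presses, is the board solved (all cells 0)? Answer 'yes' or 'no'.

After press 1 at (3,2):
0 1 0 0
0 0 1 0
1 1 1 0
0 0 1 0

After press 2 at (1,0):
1 1 0 0
1 1 1 0
0 1 1 0
0 0 1 0

After press 3 at (1,0):
0 1 0 0
0 0 1 0
1 1 1 0
0 0 1 0

After press 4 at (0,1):
1 0 1 0
0 1 1 0
1 1 1 0
0 0 1 0

After press 5 at (2,3):
1 0 1 0
0 1 1 1
1 1 0 1
0 0 1 1

After press 6 at (2,3):
1 0 1 0
0 1 1 0
1 1 1 0
0 0 1 0

Lights still on: 8

Answer: no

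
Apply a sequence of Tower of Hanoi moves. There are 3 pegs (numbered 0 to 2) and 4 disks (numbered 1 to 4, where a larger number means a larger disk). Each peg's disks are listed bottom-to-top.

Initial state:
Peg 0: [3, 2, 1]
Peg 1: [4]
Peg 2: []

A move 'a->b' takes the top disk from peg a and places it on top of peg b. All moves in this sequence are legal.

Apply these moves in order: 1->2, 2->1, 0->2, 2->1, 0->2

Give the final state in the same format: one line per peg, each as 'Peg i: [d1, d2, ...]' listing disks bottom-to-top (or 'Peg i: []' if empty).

Answer: Peg 0: [3]
Peg 1: [4, 1]
Peg 2: [2]

Derivation:
After move 1 (1->2):
Peg 0: [3, 2, 1]
Peg 1: []
Peg 2: [4]

After move 2 (2->1):
Peg 0: [3, 2, 1]
Peg 1: [4]
Peg 2: []

After move 3 (0->2):
Peg 0: [3, 2]
Peg 1: [4]
Peg 2: [1]

After move 4 (2->1):
Peg 0: [3, 2]
Peg 1: [4, 1]
Peg 2: []

After move 5 (0->2):
Peg 0: [3]
Peg 1: [4, 1]
Peg 2: [2]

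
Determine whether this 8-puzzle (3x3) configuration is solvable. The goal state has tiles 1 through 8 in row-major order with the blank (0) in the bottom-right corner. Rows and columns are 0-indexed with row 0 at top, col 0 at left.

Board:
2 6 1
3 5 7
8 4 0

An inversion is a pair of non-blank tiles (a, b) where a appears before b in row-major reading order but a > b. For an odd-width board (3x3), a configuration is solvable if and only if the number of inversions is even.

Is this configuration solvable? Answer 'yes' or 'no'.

Inversions (pairs i<j in row-major order where tile[i] > tile[j] > 0): 8
8 is even, so the puzzle is solvable.

Answer: yes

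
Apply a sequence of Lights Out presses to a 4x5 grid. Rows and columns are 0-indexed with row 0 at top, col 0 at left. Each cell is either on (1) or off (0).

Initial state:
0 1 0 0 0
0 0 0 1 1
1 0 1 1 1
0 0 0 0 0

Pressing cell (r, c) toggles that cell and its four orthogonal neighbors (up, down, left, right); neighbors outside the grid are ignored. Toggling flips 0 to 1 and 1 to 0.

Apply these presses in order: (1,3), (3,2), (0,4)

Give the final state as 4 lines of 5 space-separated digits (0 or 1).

After press 1 at (1,3):
0 1 0 1 0
0 0 1 0 0
1 0 1 0 1
0 0 0 0 0

After press 2 at (3,2):
0 1 0 1 0
0 0 1 0 0
1 0 0 0 1
0 1 1 1 0

After press 3 at (0,4):
0 1 0 0 1
0 0 1 0 1
1 0 0 0 1
0 1 1 1 0

Answer: 0 1 0 0 1
0 0 1 0 1
1 0 0 0 1
0 1 1 1 0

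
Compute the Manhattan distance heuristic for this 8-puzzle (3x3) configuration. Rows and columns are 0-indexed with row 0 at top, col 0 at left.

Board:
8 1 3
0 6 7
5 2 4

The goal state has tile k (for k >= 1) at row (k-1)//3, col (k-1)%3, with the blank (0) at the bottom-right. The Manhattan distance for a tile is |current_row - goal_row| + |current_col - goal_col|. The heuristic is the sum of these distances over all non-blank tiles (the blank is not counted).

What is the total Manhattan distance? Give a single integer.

Tile 8: at (0,0), goal (2,1), distance |0-2|+|0-1| = 3
Tile 1: at (0,1), goal (0,0), distance |0-0|+|1-0| = 1
Tile 3: at (0,2), goal (0,2), distance |0-0|+|2-2| = 0
Tile 6: at (1,1), goal (1,2), distance |1-1|+|1-2| = 1
Tile 7: at (1,2), goal (2,0), distance |1-2|+|2-0| = 3
Tile 5: at (2,0), goal (1,1), distance |2-1|+|0-1| = 2
Tile 2: at (2,1), goal (0,1), distance |2-0|+|1-1| = 2
Tile 4: at (2,2), goal (1,0), distance |2-1|+|2-0| = 3
Sum: 3 + 1 + 0 + 1 + 3 + 2 + 2 + 3 = 15

Answer: 15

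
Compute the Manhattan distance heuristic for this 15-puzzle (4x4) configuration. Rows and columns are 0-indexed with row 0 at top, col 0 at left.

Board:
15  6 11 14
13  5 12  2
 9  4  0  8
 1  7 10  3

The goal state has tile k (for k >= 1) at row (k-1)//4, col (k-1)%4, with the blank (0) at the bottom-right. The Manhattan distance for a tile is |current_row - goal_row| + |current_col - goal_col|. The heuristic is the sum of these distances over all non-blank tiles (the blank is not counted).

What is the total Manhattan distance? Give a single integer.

Tile 15: (0,0)->(3,2) = 5
Tile 6: (0,1)->(1,1) = 1
Tile 11: (0,2)->(2,2) = 2
Tile 14: (0,3)->(3,1) = 5
Tile 13: (1,0)->(3,0) = 2
Tile 5: (1,1)->(1,0) = 1
Tile 12: (1,2)->(2,3) = 2
Tile 2: (1,3)->(0,1) = 3
Tile 9: (2,0)->(2,0) = 0
Tile 4: (2,1)->(0,3) = 4
Tile 8: (2,3)->(1,3) = 1
Tile 1: (3,0)->(0,0) = 3
Tile 7: (3,1)->(1,2) = 3
Tile 10: (3,2)->(2,1) = 2
Tile 3: (3,3)->(0,2) = 4
Sum: 5 + 1 + 2 + 5 + 2 + 1 + 2 + 3 + 0 + 4 + 1 + 3 + 3 + 2 + 4 = 38

Answer: 38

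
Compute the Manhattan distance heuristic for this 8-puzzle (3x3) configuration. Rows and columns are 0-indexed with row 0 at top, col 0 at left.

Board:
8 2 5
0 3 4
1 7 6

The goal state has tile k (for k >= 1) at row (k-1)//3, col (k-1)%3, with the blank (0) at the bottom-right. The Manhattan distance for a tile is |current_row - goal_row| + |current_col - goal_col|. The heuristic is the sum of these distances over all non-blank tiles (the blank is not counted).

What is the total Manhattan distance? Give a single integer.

Tile 8: at (0,0), goal (2,1), distance |0-2|+|0-1| = 3
Tile 2: at (0,1), goal (0,1), distance |0-0|+|1-1| = 0
Tile 5: at (0,2), goal (1,1), distance |0-1|+|2-1| = 2
Tile 3: at (1,1), goal (0,2), distance |1-0|+|1-2| = 2
Tile 4: at (1,2), goal (1,0), distance |1-1|+|2-0| = 2
Tile 1: at (2,0), goal (0,0), distance |2-0|+|0-0| = 2
Tile 7: at (2,1), goal (2,0), distance |2-2|+|1-0| = 1
Tile 6: at (2,2), goal (1,2), distance |2-1|+|2-2| = 1
Sum: 3 + 0 + 2 + 2 + 2 + 2 + 1 + 1 = 13

Answer: 13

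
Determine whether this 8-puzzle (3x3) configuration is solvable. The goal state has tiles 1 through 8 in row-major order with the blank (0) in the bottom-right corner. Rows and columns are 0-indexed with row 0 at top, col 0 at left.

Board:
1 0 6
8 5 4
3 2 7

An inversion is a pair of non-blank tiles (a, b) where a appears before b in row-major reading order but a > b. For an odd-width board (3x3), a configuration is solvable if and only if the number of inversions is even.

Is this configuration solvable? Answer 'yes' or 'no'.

Inversions (pairs i<j in row-major order where tile[i] > tile[j] > 0): 15
15 is odd, so the puzzle is not solvable.

Answer: no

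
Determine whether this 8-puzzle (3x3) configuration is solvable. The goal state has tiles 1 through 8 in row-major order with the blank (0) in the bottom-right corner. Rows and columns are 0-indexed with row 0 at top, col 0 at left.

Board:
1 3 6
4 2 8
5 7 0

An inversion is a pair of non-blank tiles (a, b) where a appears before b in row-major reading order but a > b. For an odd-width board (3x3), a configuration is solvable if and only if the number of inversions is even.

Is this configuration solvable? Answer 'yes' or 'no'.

Inversions (pairs i<j in row-major order where tile[i] > tile[j] > 0): 7
7 is odd, so the puzzle is not solvable.

Answer: no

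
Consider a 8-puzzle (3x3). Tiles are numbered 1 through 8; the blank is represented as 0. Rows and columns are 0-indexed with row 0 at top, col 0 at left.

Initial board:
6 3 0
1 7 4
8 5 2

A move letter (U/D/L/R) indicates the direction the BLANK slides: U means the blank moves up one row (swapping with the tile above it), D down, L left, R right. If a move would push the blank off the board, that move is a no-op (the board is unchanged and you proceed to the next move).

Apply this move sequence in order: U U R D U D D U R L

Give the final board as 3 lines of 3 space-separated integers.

Answer: 6 3 4
1 0 7
8 5 2

Derivation:
After move 1 (U):
6 3 0
1 7 4
8 5 2

After move 2 (U):
6 3 0
1 7 4
8 5 2

After move 3 (R):
6 3 0
1 7 4
8 5 2

After move 4 (D):
6 3 4
1 7 0
8 5 2

After move 5 (U):
6 3 0
1 7 4
8 5 2

After move 6 (D):
6 3 4
1 7 0
8 5 2

After move 7 (D):
6 3 4
1 7 2
8 5 0

After move 8 (U):
6 3 4
1 7 0
8 5 2

After move 9 (R):
6 3 4
1 7 0
8 5 2

After move 10 (L):
6 3 4
1 0 7
8 5 2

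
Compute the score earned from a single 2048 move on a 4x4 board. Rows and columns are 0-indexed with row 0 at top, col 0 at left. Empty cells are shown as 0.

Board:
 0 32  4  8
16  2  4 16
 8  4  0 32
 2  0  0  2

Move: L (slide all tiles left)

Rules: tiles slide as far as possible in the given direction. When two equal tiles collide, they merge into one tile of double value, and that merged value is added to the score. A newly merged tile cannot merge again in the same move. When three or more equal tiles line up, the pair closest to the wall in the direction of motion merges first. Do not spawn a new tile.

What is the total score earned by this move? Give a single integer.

Slide left:
row 0: [0, 32, 4, 8] -> [32, 4, 8, 0]  score +0 (running 0)
row 1: [16, 2, 4, 16] -> [16, 2, 4, 16]  score +0 (running 0)
row 2: [8, 4, 0, 32] -> [8, 4, 32, 0]  score +0 (running 0)
row 3: [2, 0, 0, 2] -> [4, 0, 0, 0]  score +4 (running 4)
Board after move:
32  4  8  0
16  2  4 16
 8  4 32  0
 4  0  0  0

Answer: 4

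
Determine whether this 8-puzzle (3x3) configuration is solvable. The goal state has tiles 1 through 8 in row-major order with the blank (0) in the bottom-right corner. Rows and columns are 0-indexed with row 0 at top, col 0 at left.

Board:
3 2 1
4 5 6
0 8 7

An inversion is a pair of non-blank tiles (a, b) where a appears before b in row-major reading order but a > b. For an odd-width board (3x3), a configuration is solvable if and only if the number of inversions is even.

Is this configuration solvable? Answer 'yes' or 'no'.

Answer: yes

Derivation:
Inversions (pairs i<j in row-major order where tile[i] > tile[j] > 0): 4
4 is even, so the puzzle is solvable.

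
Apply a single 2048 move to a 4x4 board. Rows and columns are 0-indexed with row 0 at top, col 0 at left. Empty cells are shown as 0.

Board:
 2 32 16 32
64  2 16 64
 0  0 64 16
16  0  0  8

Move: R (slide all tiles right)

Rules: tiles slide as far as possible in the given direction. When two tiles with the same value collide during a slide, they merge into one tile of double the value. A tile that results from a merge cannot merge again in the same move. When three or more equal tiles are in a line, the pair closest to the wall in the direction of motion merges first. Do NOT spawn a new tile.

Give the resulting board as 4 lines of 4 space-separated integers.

Slide right:
row 0: [2, 32, 16, 32] -> [2, 32, 16, 32]
row 1: [64, 2, 16, 64] -> [64, 2, 16, 64]
row 2: [0, 0, 64, 16] -> [0, 0, 64, 16]
row 3: [16, 0, 0, 8] -> [0, 0, 16, 8]

Answer:  2 32 16 32
64  2 16 64
 0  0 64 16
 0  0 16  8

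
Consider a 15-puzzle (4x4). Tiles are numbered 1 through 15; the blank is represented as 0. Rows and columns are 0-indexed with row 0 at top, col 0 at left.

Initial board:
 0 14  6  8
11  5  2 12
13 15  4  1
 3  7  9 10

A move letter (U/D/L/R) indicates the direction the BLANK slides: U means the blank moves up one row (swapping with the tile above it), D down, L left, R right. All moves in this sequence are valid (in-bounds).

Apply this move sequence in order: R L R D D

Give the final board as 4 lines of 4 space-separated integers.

After move 1 (R):
14  0  6  8
11  5  2 12
13 15  4  1
 3  7  9 10

After move 2 (L):
 0 14  6  8
11  5  2 12
13 15  4  1
 3  7  9 10

After move 3 (R):
14  0  6  8
11  5  2 12
13 15  4  1
 3  7  9 10

After move 4 (D):
14  5  6  8
11  0  2 12
13 15  4  1
 3  7  9 10

After move 5 (D):
14  5  6  8
11 15  2 12
13  0  4  1
 3  7  9 10

Answer: 14  5  6  8
11 15  2 12
13  0  4  1
 3  7  9 10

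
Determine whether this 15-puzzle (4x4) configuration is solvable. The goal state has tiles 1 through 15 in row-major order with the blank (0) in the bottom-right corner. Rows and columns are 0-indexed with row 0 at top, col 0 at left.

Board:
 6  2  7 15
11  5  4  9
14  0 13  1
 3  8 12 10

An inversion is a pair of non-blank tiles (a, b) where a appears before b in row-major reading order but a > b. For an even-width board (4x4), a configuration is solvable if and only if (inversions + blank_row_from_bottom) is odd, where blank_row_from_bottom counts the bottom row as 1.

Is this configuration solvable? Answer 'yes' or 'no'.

Inversions: 48
Blank is in row 2 (0-indexed from top), which is row 2 counting from the bottom (bottom = 1).
48 + 2 = 50, which is even, so the puzzle is not solvable.

Answer: no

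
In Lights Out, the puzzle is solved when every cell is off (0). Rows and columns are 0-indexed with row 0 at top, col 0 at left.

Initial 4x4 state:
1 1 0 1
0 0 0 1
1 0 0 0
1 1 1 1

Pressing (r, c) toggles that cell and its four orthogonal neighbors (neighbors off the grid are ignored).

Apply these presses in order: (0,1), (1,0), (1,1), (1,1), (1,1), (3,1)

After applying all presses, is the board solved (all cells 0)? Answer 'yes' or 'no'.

After press 1 at (0,1):
0 0 1 1
0 1 0 1
1 0 0 0
1 1 1 1

After press 2 at (1,0):
1 0 1 1
1 0 0 1
0 0 0 0
1 1 1 1

After press 3 at (1,1):
1 1 1 1
0 1 1 1
0 1 0 0
1 1 1 1

After press 4 at (1,1):
1 0 1 1
1 0 0 1
0 0 0 0
1 1 1 1

After press 5 at (1,1):
1 1 1 1
0 1 1 1
0 1 0 0
1 1 1 1

After press 6 at (3,1):
1 1 1 1
0 1 1 1
0 0 0 0
0 0 0 1

Lights still on: 8

Answer: no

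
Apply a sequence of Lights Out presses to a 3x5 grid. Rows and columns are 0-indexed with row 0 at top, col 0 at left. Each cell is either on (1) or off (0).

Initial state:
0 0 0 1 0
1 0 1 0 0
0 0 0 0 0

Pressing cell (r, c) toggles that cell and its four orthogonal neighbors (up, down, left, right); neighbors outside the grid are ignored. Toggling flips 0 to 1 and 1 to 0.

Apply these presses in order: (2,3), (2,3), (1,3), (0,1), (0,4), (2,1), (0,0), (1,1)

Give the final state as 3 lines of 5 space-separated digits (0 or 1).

After press 1 at (2,3):
0 0 0 1 0
1 0 1 1 0
0 0 1 1 1

After press 2 at (2,3):
0 0 0 1 0
1 0 1 0 0
0 0 0 0 0

After press 3 at (1,3):
0 0 0 0 0
1 0 0 1 1
0 0 0 1 0

After press 4 at (0,1):
1 1 1 0 0
1 1 0 1 1
0 0 0 1 0

After press 5 at (0,4):
1 1 1 1 1
1 1 0 1 0
0 0 0 1 0

After press 6 at (2,1):
1 1 1 1 1
1 0 0 1 0
1 1 1 1 0

After press 7 at (0,0):
0 0 1 1 1
0 0 0 1 0
1 1 1 1 0

After press 8 at (1,1):
0 1 1 1 1
1 1 1 1 0
1 0 1 1 0

Answer: 0 1 1 1 1
1 1 1 1 0
1 0 1 1 0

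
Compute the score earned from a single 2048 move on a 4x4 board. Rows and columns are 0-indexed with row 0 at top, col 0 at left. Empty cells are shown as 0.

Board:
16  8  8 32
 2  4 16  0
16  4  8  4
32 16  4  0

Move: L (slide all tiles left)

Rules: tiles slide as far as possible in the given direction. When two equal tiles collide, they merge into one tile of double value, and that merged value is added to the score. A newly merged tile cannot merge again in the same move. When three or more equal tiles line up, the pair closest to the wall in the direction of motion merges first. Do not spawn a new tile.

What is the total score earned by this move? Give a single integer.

Answer: 16

Derivation:
Slide left:
row 0: [16, 8, 8, 32] -> [16, 16, 32, 0]  score +16 (running 16)
row 1: [2, 4, 16, 0] -> [2, 4, 16, 0]  score +0 (running 16)
row 2: [16, 4, 8, 4] -> [16, 4, 8, 4]  score +0 (running 16)
row 3: [32, 16, 4, 0] -> [32, 16, 4, 0]  score +0 (running 16)
Board after move:
16 16 32  0
 2  4 16  0
16  4  8  4
32 16  4  0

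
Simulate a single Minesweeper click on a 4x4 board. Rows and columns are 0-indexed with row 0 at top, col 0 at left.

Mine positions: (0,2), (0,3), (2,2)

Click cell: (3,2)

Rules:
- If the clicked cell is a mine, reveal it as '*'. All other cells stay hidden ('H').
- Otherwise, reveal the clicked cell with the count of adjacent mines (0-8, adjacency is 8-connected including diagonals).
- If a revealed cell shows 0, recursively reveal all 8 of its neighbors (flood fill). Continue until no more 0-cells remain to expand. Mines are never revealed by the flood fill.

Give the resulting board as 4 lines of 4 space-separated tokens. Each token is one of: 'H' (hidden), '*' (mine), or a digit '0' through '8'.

H H H H
H H H H
H H H H
H H 1 H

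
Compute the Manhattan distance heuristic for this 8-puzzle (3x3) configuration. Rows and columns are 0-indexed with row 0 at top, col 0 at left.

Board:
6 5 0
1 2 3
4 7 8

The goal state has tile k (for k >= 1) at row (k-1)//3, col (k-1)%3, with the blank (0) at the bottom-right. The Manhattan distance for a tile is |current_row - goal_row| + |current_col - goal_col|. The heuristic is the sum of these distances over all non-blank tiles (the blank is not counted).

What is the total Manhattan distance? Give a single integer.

Answer: 10

Derivation:
Tile 6: at (0,0), goal (1,2), distance |0-1|+|0-2| = 3
Tile 5: at (0,1), goal (1,1), distance |0-1|+|1-1| = 1
Tile 1: at (1,0), goal (0,0), distance |1-0|+|0-0| = 1
Tile 2: at (1,1), goal (0,1), distance |1-0|+|1-1| = 1
Tile 3: at (1,2), goal (0,2), distance |1-0|+|2-2| = 1
Tile 4: at (2,0), goal (1,0), distance |2-1|+|0-0| = 1
Tile 7: at (2,1), goal (2,0), distance |2-2|+|1-0| = 1
Tile 8: at (2,2), goal (2,1), distance |2-2|+|2-1| = 1
Sum: 3 + 1 + 1 + 1 + 1 + 1 + 1 + 1 = 10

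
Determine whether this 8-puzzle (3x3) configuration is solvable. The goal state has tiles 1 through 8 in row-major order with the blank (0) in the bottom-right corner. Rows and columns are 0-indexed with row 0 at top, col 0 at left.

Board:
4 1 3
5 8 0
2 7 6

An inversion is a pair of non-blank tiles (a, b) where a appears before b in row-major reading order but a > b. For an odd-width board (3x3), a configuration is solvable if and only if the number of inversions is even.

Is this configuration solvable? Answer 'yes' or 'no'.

Inversions (pairs i<j in row-major order where tile[i] > tile[j] > 0): 9
9 is odd, so the puzzle is not solvable.

Answer: no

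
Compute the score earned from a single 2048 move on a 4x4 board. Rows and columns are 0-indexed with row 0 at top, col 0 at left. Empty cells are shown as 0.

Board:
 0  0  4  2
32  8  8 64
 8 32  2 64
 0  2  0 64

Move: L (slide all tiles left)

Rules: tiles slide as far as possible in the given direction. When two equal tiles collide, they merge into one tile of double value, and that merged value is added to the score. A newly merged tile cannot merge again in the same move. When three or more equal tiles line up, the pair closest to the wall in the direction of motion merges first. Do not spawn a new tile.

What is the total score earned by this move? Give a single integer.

Slide left:
row 0: [0, 0, 4, 2] -> [4, 2, 0, 0]  score +0 (running 0)
row 1: [32, 8, 8, 64] -> [32, 16, 64, 0]  score +16 (running 16)
row 2: [8, 32, 2, 64] -> [8, 32, 2, 64]  score +0 (running 16)
row 3: [0, 2, 0, 64] -> [2, 64, 0, 0]  score +0 (running 16)
Board after move:
 4  2  0  0
32 16 64  0
 8 32  2 64
 2 64  0  0

Answer: 16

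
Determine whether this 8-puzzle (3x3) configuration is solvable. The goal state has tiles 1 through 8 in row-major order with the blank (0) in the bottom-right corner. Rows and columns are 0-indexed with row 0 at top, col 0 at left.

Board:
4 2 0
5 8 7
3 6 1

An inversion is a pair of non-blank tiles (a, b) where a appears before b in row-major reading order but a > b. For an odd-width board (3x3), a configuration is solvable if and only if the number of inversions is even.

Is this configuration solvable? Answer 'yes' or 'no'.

Inversions (pairs i<j in row-major order where tile[i] > tile[j] > 0): 15
15 is odd, so the puzzle is not solvable.

Answer: no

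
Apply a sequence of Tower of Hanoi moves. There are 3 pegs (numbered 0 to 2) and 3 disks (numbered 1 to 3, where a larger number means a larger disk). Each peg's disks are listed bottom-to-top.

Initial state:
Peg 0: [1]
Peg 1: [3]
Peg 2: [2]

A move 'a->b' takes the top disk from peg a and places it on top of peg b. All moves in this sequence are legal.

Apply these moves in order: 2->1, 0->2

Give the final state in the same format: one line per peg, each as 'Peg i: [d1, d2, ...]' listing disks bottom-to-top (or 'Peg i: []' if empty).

After move 1 (2->1):
Peg 0: [1]
Peg 1: [3, 2]
Peg 2: []

After move 2 (0->2):
Peg 0: []
Peg 1: [3, 2]
Peg 2: [1]

Answer: Peg 0: []
Peg 1: [3, 2]
Peg 2: [1]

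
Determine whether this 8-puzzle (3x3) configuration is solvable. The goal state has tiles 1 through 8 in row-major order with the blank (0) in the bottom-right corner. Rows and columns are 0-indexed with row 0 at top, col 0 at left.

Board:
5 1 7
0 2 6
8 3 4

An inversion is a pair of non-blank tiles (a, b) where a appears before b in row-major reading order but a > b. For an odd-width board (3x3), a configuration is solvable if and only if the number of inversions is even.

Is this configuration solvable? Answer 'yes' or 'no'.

Answer: yes

Derivation:
Inversions (pairs i<j in row-major order where tile[i] > tile[j] > 0): 12
12 is even, so the puzzle is solvable.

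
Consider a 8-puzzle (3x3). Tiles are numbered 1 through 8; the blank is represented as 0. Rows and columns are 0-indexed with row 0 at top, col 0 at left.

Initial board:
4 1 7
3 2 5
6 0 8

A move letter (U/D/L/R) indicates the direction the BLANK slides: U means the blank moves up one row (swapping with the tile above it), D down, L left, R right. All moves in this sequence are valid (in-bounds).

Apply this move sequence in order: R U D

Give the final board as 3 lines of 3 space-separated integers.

Answer: 4 1 7
3 2 5
6 8 0

Derivation:
After move 1 (R):
4 1 7
3 2 5
6 8 0

After move 2 (U):
4 1 7
3 2 0
6 8 5

After move 3 (D):
4 1 7
3 2 5
6 8 0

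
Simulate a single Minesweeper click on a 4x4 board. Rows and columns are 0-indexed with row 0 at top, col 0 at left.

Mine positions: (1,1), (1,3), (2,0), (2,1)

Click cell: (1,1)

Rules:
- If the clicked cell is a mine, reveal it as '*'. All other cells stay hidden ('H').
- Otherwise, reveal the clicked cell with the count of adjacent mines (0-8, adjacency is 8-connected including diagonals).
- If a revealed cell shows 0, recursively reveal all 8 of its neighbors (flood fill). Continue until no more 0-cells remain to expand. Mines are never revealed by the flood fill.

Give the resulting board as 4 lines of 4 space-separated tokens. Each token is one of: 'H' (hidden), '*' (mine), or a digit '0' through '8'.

H H H H
H * H H
H H H H
H H H H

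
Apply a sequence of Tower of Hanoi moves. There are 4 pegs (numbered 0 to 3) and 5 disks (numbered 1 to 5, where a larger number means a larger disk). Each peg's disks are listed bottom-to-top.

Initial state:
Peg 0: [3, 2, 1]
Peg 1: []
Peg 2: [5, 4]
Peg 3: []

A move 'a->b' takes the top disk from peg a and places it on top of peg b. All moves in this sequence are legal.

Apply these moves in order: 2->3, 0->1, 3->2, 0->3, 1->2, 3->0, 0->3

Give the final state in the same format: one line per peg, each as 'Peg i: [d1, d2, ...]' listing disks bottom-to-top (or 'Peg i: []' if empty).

After move 1 (2->3):
Peg 0: [3, 2, 1]
Peg 1: []
Peg 2: [5]
Peg 3: [4]

After move 2 (0->1):
Peg 0: [3, 2]
Peg 1: [1]
Peg 2: [5]
Peg 3: [4]

After move 3 (3->2):
Peg 0: [3, 2]
Peg 1: [1]
Peg 2: [5, 4]
Peg 3: []

After move 4 (0->3):
Peg 0: [3]
Peg 1: [1]
Peg 2: [5, 4]
Peg 3: [2]

After move 5 (1->2):
Peg 0: [3]
Peg 1: []
Peg 2: [5, 4, 1]
Peg 3: [2]

After move 6 (3->0):
Peg 0: [3, 2]
Peg 1: []
Peg 2: [5, 4, 1]
Peg 3: []

After move 7 (0->3):
Peg 0: [3]
Peg 1: []
Peg 2: [5, 4, 1]
Peg 3: [2]

Answer: Peg 0: [3]
Peg 1: []
Peg 2: [5, 4, 1]
Peg 3: [2]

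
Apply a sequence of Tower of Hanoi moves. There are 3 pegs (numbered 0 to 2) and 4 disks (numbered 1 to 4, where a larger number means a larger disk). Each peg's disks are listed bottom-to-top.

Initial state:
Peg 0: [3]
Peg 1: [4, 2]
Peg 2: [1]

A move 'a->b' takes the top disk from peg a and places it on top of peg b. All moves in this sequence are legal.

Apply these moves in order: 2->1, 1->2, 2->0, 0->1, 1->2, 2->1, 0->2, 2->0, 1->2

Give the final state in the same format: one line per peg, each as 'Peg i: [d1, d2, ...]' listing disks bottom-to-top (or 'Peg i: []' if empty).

Answer: Peg 0: [3]
Peg 1: [4, 2]
Peg 2: [1]

Derivation:
After move 1 (2->1):
Peg 0: [3]
Peg 1: [4, 2, 1]
Peg 2: []

After move 2 (1->2):
Peg 0: [3]
Peg 1: [4, 2]
Peg 2: [1]

After move 3 (2->0):
Peg 0: [3, 1]
Peg 1: [4, 2]
Peg 2: []

After move 4 (0->1):
Peg 0: [3]
Peg 1: [4, 2, 1]
Peg 2: []

After move 5 (1->2):
Peg 0: [3]
Peg 1: [4, 2]
Peg 2: [1]

After move 6 (2->1):
Peg 0: [3]
Peg 1: [4, 2, 1]
Peg 2: []

After move 7 (0->2):
Peg 0: []
Peg 1: [4, 2, 1]
Peg 2: [3]

After move 8 (2->0):
Peg 0: [3]
Peg 1: [4, 2, 1]
Peg 2: []

After move 9 (1->2):
Peg 0: [3]
Peg 1: [4, 2]
Peg 2: [1]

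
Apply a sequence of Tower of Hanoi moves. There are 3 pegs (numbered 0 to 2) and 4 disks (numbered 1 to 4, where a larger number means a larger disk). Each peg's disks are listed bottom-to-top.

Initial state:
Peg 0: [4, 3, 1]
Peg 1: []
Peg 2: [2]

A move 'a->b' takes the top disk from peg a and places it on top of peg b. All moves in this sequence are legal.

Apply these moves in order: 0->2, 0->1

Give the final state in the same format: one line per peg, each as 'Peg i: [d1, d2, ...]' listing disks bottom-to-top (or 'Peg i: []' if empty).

Answer: Peg 0: [4]
Peg 1: [3]
Peg 2: [2, 1]

Derivation:
After move 1 (0->2):
Peg 0: [4, 3]
Peg 1: []
Peg 2: [2, 1]

After move 2 (0->1):
Peg 0: [4]
Peg 1: [3]
Peg 2: [2, 1]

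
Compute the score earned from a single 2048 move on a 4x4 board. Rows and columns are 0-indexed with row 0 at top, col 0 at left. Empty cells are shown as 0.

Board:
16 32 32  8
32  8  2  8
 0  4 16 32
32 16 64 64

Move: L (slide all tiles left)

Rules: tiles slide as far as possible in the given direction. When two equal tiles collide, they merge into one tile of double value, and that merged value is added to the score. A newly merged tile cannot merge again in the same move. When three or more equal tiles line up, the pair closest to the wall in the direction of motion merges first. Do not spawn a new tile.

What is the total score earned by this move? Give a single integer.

Slide left:
row 0: [16, 32, 32, 8] -> [16, 64, 8, 0]  score +64 (running 64)
row 1: [32, 8, 2, 8] -> [32, 8, 2, 8]  score +0 (running 64)
row 2: [0, 4, 16, 32] -> [4, 16, 32, 0]  score +0 (running 64)
row 3: [32, 16, 64, 64] -> [32, 16, 128, 0]  score +128 (running 192)
Board after move:
 16  64   8   0
 32   8   2   8
  4  16  32   0
 32  16 128   0

Answer: 192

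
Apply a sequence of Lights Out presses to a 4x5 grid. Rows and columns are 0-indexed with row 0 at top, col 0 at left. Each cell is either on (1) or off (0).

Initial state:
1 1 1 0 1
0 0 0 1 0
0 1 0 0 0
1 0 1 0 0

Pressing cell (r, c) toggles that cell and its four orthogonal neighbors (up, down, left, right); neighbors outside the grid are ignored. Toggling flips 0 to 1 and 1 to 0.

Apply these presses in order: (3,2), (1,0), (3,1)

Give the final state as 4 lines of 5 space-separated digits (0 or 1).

Answer: 0 1 1 0 1
1 1 0 1 0
1 0 1 0 0
0 0 1 1 0

Derivation:
After press 1 at (3,2):
1 1 1 0 1
0 0 0 1 0
0 1 1 0 0
1 1 0 1 0

After press 2 at (1,0):
0 1 1 0 1
1 1 0 1 0
1 1 1 0 0
1 1 0 1 0

After press 3 at (3,1):
0 1 1 0 1
1 1 0 1 0
1 0 1 0 0
0 0 1 1 0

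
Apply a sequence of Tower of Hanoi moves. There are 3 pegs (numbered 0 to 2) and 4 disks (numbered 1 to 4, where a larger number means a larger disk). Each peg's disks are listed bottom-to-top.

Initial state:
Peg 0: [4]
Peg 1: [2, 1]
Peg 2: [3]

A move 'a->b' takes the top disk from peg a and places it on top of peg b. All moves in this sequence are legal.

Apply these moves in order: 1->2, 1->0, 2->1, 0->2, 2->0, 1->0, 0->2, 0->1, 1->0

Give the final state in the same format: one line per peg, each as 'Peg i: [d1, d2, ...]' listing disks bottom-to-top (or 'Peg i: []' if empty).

Answer: Peg 0: [4, 2]
Peg 1: []
Peg 2: [3, 1]

Derivation:
After move 1 (1->2):
Peg 0: [4]
Peg 1: [2]
Peg 2: [3, 1]

After move 2 (1->0):
Peg 0: [4, 2]
Peg 1: []
Peg 2: [3, 1]

After move 3 (2->1):
Peg 0: [4, 2]
Peg 1: [1]
Peg 2: [3]

After move 4 (0->2):
Peg 0: [4]
Peg 1: [1]
Peg 2: [3, 2]

After move 5 (2->0):
Peg 0: [4, 2]
Peg 1: [1]
Peg 2: [3]

After move 6 (1->0):
Peg 0: [4, 2, 1]
Peg 1: []
Peg 2: [3]

After move 7 (0->2):
Peg 0: [4, 2]
Peg 1: []
Peg 2: [3, 1]

After move 8 (0->1):
Peg 0: [4]
Peg 1: [2]
Peg 2: [3, 1]

After move 9 (1->0):
Peg 0: [4, 2]
Peg 1: []
Peg 2: [3, 1]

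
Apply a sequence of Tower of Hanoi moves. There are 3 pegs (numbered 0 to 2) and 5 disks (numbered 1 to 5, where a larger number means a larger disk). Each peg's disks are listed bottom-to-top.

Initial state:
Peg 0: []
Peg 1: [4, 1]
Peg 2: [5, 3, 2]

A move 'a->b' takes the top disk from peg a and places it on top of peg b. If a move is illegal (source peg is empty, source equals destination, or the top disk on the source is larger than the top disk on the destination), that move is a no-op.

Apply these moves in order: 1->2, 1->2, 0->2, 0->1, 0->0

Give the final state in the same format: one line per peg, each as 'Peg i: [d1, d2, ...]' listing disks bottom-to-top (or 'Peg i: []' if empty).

After move 1 (1->2):
Peg 0: []
Peg 1: [4]
Peg 2: [5, 3, 2, 1]

After move 2 (1->2):
Peg 0: []
Peg 1: [4]
Peg 2: [5, 3, 2, 1]

After move 3 (0->2):
Peg 0: []
Peg 1: [4]
Peg 2: [5, 3, 2, 1]

After move 4 (0->1):
Peg 0: []
Peg 1: [4]
Peg 2: [5, 3, 2, 1]

After move 5 (0->0):
Peg 0: []
Peg 1: [4]
Peg 2: [5, 3, 2, 1]

Answer: Peg 0: []
Peg 1: [4]
Peg 2: [5, 3, 2, 1]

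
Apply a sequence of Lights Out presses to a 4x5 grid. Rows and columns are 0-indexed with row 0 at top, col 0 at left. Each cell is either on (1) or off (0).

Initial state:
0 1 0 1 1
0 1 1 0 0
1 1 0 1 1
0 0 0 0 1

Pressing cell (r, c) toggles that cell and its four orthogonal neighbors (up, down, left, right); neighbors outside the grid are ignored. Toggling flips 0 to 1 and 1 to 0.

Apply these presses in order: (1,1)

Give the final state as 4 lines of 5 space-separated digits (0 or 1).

Answer: 0 0 0 1 1
1 0 0 0 0
1 0 0 1 1
0 0 0 0 1

Derivation:
After press 1 at (1,1):
0 0 0 1 1
1 0 0 0 0
1 0 0 1 1
0 0 0 0 1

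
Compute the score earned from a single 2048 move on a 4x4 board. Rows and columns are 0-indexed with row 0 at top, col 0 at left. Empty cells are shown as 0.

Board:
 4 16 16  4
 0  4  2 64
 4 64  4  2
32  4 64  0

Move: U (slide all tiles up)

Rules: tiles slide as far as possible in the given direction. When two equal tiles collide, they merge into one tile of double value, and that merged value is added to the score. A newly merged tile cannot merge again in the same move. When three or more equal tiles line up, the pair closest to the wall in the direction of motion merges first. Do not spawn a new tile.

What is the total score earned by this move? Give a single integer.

Answer: 8

Derivation:
Slide up:
col 0: [4, 0, 4, 32] -> [8, 32, 0, 0]  score +8 (running 8)
col 1: [16, 4, 64, 4] -> [16, 4, 64, 4]  score +0 (running 8)
col 2: [16, 2, 4, 64] -> [16, 2, 4, 64]  score +0 (running 8)
col 3: [4, 64, 2, 0] -> [4, 64, 2, 0]  score +0 (running 8)
Board after move:
 8 16 16  4
32  4  2 64
 0 64  4  2
 0  4 64  0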